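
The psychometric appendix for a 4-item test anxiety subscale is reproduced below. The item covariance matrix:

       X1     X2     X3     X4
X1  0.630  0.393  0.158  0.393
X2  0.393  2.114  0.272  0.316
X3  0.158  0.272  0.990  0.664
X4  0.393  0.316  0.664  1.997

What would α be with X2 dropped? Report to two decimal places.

Remaining items: X1, X3, X4 (k = 3).
ΣVar(i) = 0.630 + 0.990 + 1.997 = 3.617
σ²_total = 3.617 + 2 × 1.215 = 6.047
α (item deleted) = (3/2)·(1 − 3.617/6.047) = 0.60

α = 0.60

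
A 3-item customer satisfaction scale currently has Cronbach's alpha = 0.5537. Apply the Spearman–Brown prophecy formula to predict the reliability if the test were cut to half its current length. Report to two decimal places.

predicted reliability = 0.38

Length factor m = 1/2
α' = m·α / (1 − (1−m)·α)
   = 1/2 × 0.5537 / (1 − (1 − 1/2) × 0.5537)
   = 0.2768 / 0.7231 = 0.38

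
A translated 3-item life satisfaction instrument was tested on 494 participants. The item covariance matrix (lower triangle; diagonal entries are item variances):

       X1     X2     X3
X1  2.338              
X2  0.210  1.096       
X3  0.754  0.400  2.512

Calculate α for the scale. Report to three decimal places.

ΣVar(i) = 2.338 + 1.096 + 2.512 = 5.946
Sum of the distinct covariances = 1.364
σ²_T = 5.946 + 2 × 1.364 = 8.674
α = (k/(k−1))·(1 − ΣVar(i)/σ²_T) = (3/2)·(1 − 5.946/8.674) = 0.472

α = 0.472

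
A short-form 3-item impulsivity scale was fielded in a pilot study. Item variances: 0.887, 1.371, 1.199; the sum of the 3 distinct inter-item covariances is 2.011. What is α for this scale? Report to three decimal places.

α = 0.807

ΣVar(i) = 0.887 + 1.371 + 1.199 = 3.457
Sum of distinct covariances = 2.011
total variance = ΣVar(i) + 2·Σcov = 3.457 + 2 × 2.011 = 7.479
α = (3/2)·(1 − 3.457/7.479) = 0.807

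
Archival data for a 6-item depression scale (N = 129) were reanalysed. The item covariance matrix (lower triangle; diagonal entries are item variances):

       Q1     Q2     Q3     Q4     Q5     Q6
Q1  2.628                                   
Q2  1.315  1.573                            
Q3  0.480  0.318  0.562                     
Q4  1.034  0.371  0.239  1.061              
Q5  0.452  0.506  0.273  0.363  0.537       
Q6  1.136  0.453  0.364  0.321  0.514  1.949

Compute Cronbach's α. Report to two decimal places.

Cronbach's α = 0.79

Σσᵢ² = 2.628 + 1.573 + 0.562 + 1.061 + 0.537 + 1.949 = 8.310
Sum of off-diagonal covariances = 8.139
σ²_T = 8.310 + 2 × 8.139 = 24.588
α = (k/(k−1))·(1 − Σσᵢ²/σ²_T) = (6/5)·(1 − 8.310/24.588) = 0.79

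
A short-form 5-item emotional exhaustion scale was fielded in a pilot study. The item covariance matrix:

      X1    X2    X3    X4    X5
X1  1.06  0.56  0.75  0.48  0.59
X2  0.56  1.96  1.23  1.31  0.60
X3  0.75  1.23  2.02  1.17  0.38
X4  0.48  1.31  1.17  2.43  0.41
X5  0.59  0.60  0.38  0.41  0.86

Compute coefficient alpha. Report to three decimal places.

coefficient alpha = 0.803

sum of item variances = 1.06 + 1.96 + 2.02 + 2.43 + 0.86 = 8.33
Σ_{i<j} σ_ij = 7.48
σ²_T = 8.33 + 2 × 7.48 = 23.29
α = (k/(k−1))·(1 − sum of item variances/σ²_T) = (5/4)·(1 − 8.33/23.29) = 0.803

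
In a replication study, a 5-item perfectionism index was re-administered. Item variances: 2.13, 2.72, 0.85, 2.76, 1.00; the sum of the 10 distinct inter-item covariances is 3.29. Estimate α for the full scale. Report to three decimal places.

Σσᵢ² = 2.13 + 2.72 + 0.85 + 2.76 + 1.00 = 9.46
Sum of distinct covariances = 3.29
σ²_total = Σσᵢ² + 2·Σcov = 9.46 + 2 × 3.29 = 16.04
α = (5/4)·(1 − 9.46/16.04) = 0.513

α = 0.513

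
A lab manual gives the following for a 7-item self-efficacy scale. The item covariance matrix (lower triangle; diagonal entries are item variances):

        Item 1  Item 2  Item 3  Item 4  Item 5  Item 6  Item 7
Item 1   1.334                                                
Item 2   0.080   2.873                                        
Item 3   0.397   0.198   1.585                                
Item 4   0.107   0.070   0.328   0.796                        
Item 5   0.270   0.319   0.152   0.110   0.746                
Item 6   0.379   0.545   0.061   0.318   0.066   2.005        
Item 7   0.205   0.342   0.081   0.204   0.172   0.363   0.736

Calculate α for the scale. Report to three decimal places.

α = 0.567

Σσ²ᵢ = 1.334 + 2.873 + 1.585 + 0.796 + 0.746 + 2.005 + 0.736 = 10.075
Sum of the distinct covariances = 4.767
σ²_T = 10.075 + 2 × 4.767 = 19.609
α = (k/(k−1))·(1 − Σσ²ᵢ/σ²_T) = (7/6)·(1 − 10.075/19.609) = 0.567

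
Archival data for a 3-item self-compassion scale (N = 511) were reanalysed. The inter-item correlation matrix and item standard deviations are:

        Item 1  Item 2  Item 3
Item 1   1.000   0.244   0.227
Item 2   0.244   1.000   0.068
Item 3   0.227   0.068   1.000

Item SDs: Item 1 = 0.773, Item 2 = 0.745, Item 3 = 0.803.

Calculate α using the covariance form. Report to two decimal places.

Σσ²ᵢ = 0.773² + 0.745² + 0.803² = 1.7974
Covariances σ_ij = r_ij · s_i · s_j:
  σ(Item 1,Item 2) = 0.244 × 0.773 × 0.745 = 0.1405
  σ(Item 1,Item 3) = 0.227 × 0.773 × 0.803 = 0.1409
  σ(Item 2,Item 3) = 0.068 × 0.745 × 0.803 = 0.0407
σ²_T = Σσ²ᵢ + 2·Σσ_ij = 1.7974 + 2 × 0.3221 = 2.4416
α = (3/2)·(1 − 1.7974/2.4416) = 0.40

α = 0.40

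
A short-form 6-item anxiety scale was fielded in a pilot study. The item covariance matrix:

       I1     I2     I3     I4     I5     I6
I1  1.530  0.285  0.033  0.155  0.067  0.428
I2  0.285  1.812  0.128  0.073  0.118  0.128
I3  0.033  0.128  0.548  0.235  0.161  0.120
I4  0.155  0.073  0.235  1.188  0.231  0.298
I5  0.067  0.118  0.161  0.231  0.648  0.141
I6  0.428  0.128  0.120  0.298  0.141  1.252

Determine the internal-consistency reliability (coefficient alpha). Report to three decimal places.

Σσᵢ² = 1.530 + 1.812 + 0.548 + 1.188 + 0.648 + 1.252 = 6.978
Sum of off-diagonal covariances = 2.601
σ²_T = 6.978 + 2 × 2.601 = 12.180
α = (k/(k−1))·(1 − Σσᵢ²/σ²_T) = (6/5)·(1 − 6.978/12.180) = 0.513

coefficient alpha = 0.513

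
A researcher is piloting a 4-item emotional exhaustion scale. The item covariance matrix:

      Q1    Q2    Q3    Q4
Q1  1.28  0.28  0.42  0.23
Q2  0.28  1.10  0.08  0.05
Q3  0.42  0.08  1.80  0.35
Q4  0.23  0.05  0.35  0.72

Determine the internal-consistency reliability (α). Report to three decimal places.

α = 0.487

sum of item variances = 1.28 + 1.10 + 1.80 + 0.72 = 4.90
Sum of off-diagonal covariances = 1.41
σ²_T = 4.90 + 2 × 1.41 = 7.72
α = (k/(k−1))·(1 − sum of item variances/σ²_T) = (4/3)·(1 − 4.90/7.72) = 0.487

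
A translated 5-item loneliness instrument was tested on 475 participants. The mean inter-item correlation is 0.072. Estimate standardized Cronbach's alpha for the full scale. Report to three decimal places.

standardized Cronbach's alpha = 0.280

Standardized α = k·r̄ / (1 + (k−1)·r̄) = 5 × 0.072 / (1 + 4 × 0.072)
  = 0.3600 / 1.2880 = 0.280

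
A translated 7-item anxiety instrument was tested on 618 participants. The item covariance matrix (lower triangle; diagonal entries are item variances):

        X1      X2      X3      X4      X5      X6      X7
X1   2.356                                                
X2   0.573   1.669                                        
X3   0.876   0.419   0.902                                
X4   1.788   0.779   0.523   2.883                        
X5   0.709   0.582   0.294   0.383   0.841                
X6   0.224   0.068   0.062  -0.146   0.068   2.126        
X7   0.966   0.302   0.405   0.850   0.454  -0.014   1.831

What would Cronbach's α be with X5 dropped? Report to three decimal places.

Remaining items: X1, X2, X3, X4, X6, X7 (k = 6).
ΣVar(i) = 2.356 + 1.669 + 0.902 + 2.883 + 2.126 + 1.831 = 11.767
σ²_total = 11.767 + 2 × 7.675 = 27.117
α (item deleted) = (6/5)·(1 − 11.767/27.117) = 0.679

α = 0.679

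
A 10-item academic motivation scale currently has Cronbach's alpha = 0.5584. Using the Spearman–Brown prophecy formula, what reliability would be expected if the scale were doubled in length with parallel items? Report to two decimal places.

Length factor m = 2
α' = m·α / (1 + (m−1)·α)
   = 2 × 0.5584 / (1 + (2 − 1) × 0.5584)
   = 1.1168 / 1.5584 = 0.72

predicted reliability = 0.72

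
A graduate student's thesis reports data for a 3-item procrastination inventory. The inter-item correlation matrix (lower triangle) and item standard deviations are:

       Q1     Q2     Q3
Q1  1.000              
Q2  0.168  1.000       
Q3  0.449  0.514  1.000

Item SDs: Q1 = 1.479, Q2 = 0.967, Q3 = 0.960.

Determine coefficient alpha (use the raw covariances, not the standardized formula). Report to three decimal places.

coefficient alpha = 0.602

Σσ²ᵢ = 1.479² + 0.967² + 0.960² = 4.0441
Covariances σ_ij = r_ij · s_i · s_j:
  σ(Q1,Q2) = 0.168 × 1.479 × 0.967 = 0.2403
  σ(Q1,Q3) = 0.449 × 1.479 × 0.960 = 0.6375
  σ(Q2,Q3) = 0.514 × 0.967 × 0.960 = 0.4772
σ²_T = Σσ²ᵢ + 2·Σσ_ij = 4.0441 + 2 × 1.3550 = 6.7541
α = (3/2)·(1 − 4.0441/6.7541) = 0.602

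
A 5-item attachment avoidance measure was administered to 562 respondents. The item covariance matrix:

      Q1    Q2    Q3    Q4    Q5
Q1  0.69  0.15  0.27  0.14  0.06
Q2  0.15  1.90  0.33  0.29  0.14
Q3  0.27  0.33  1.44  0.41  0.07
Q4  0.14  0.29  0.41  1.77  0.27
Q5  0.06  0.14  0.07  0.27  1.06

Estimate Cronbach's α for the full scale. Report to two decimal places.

α = 0.48

sum of item variances = 0.69 + 1.90 + 1.44 + 1.77 + 1.06 = 6.86
Sum of off-diagonal covariances = 2.13
σ²_T = 6.86 + 2 × 2.13 = 11.12
α = (k/(k−1))·(1 − sum of item variances/σ²_T) = (5/4)·(1 − 6.86/11.12) = 0.48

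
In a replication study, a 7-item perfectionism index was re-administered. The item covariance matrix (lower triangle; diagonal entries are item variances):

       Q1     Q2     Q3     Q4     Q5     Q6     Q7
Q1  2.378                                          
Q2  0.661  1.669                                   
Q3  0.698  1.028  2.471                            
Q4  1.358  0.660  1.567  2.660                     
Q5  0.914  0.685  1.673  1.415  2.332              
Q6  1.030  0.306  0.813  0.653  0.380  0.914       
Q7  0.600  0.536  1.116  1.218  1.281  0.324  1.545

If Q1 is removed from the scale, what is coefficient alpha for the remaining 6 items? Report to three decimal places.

Remaining items: Q2, Q3, Q4, Q5, Q6, Q7 (k = 6).
sum of item variances = 1.669 + 2.471 + 2.660 + 2.332 + 0.914 + 1.545 = 11.591
total variance = 11.591 + 2 × 13.655 = 38.901
α (item deleted) = (6/5)·(1 − 11.591/38.901) = 0.842

coefficient alpha = 0.842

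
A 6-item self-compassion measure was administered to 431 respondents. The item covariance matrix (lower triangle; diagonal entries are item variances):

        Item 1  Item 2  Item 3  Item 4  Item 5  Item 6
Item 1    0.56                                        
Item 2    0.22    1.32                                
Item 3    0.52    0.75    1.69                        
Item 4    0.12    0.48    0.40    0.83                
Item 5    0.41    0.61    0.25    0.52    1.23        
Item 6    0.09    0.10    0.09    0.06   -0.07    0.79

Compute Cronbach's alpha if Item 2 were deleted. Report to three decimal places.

Cronbach's alpha = 0.605

Remaining items: Item 1, Item 3, Item 4, Item 5, Item 6 (k = 5).
Σσ²ᵢ = 0.56 + 1.69 + 0.83 + 1.23 + 0.79 = 5.10
Var(T) = 5.10 + 2 × 2.39 = 9.88
α (item deleted) = (5/4)·(1 − 5.10/9.88) = 0.605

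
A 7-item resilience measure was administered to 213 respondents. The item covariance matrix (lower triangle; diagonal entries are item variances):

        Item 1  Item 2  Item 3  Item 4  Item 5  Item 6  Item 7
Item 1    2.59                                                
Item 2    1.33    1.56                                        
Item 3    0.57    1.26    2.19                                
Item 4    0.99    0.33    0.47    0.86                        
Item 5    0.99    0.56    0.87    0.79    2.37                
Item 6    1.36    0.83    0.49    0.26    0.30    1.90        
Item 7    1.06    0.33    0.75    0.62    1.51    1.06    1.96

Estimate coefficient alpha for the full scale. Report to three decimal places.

α = 0.833

sum of item variances = 2.59 + 1.56 + 2.19 + 0.86 + 2.37 + 1.90 + 1.96 = 13.43
Sum of off-diagonal covariances = 16.73
σ²_T = 13.43 + 2 × 16.73 = 46.89
α = (k/(k−1))·(1 − sum of item variances/σ²_T) = (7/6)·(1 − 13.43/46.89) = 0.833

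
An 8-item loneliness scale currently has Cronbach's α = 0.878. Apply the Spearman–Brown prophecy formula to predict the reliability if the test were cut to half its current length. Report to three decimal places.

Length factor m = 1/2
α' = m·α / (1 − (1−m)·α)
   = 1/2 × 0.878 / (1 − (1 − 1/2) × 0.878)
   = 0.4390 / 0.5610 = 0.783

predicted reliability = 0.783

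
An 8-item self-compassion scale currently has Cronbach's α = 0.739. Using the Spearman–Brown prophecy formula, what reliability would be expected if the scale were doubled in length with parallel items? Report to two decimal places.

Length factor m = 2
α' = m·α / (1 + (m−1)·α)
   = 2 × 0.739 / (1 + (2 − 1) × 0.739)
   = 1.4780 / 1.7390 = 0.85

predicted reliability = 0.85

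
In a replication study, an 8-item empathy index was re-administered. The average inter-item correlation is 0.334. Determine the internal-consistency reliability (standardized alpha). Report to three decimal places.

Standardized α = k·r̄ / (1 + (k−1)·r̄) = 8 × 0.334 / (1 + 7 × 0.334)
  = 2.6720 / 3.3380 = 0.800

α = 0.800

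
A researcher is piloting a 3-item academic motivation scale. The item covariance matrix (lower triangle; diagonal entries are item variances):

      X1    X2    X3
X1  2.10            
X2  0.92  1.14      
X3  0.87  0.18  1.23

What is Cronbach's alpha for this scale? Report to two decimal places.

Cronbach's alpha = 0.70

ΣVar(i) = 2.10 + 1.14 + 1.23 = 4.47
Σ_{i<j} σ_ij = 1.97
σ²_total = 4.47 + 2 × 1.97 = 8.41
α = (k/(k−1))·(1 − ΣVar(i)/σ²_total) = (3/2)·(1 − 4.47/8.41) = 0.70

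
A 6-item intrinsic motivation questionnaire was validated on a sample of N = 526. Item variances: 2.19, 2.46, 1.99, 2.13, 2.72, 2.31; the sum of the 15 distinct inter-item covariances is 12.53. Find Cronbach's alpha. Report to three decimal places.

sum of item variances = 2.19 + 2.46 + 1.99 + 2.13 + 2.72 + 2.31 = 13.80
Sum of distinct covariances = 12.53
σ²_total = sum of item variances + 2·Σcov = 13.80 + 2 × 12.53 = 38.86
α = (6/5)·(1 − 13.80/38.86) = 0.774

Cronbach's alpha = 0.774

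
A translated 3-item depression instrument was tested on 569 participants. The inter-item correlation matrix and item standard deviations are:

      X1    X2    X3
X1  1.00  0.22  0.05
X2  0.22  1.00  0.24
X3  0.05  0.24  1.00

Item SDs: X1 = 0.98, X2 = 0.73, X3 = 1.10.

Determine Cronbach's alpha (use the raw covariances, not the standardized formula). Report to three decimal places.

Σσ²ᵢ = 0.98² + 0.73² + 1.10² = 2.7033
Covariances σ_ij = r_ij · s_i · s_j:
  σ(X1,X2) = 0.22 × 0.98 × 0.73 = 0.1574
  σ(X1,X3) = 0.05 × 0.98 × 1.10 = 0.0539
  σ(X2,X3) = 0.24 × 0.73 × 1.10 = 0.1927
σ²_T = Σσ²ᵢ + 2·Σσ_ij = 2.7033 + 2 × 0.4040 = 3.5113
α = (3/2)·(1 − 2.7033/3.5113) = 0.345

α = 0.345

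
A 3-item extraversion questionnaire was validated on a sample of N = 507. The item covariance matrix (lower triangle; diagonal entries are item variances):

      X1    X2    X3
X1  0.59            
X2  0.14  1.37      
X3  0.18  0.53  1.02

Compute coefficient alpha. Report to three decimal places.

Σσ²ᵢ = 0.59 + 1.37 + 1.02 = 2.98
Sum of the distinct covariances = 0.85
total variance = 2.98 + 2 × 0.85 = 4.68
α = (k/(k−1))·(1 − Σσ²ᵢ/total variance) = (3/2)·(1 − 2.98/4.68) = 0.545

α = 0.545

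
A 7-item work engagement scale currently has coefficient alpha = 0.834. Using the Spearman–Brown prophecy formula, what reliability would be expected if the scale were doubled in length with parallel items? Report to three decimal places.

predicted reliability = 0.909

Length factor m = 2
α' = m·α / (1 + (m−1)·α)
   = 2 × 0.834 / (1 + (2 − 1) × 0.834)
   = 1.6680 / 1.8340 = 0.909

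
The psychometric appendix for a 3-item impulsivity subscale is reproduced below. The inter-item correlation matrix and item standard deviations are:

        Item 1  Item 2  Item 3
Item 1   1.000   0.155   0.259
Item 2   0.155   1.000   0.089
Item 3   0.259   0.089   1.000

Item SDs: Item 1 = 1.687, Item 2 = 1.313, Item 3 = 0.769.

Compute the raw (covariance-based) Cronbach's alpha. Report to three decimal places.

Σσ²ᵢ = 1.687² + 1.313² + 0.769² = 5.1613
Covariances σ_ij = r_ij · s_i · s_j:
  σ(Item 1,Item 2) = 0.155 × 1.687 × 1.313 = 0.3433
  σ(Item 1,Item 3) = 0.259 × 1.687 × 0.769 = 0.3360
  σ(Item 2,Item 3) = 0.089 × 1.313 × 0.769 = 0.0899
σ²_T = Σσ²ᵢ + 2·Σσ_ij = 5.1613 + 2 × 0.7692 = 6.6997
α = (3/2)·(1 − 5.1613/6.6997) = 0.344

α = 0.344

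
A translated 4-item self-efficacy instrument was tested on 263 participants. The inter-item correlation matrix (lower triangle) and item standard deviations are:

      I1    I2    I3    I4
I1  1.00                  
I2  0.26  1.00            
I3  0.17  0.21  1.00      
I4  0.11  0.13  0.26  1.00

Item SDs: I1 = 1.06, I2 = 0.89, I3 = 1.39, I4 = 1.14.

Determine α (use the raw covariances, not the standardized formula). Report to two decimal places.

α = 0.48

Σσ²ᵢ = 1.06² + 0.89² + 1.39² + 1.14² = 5.1474
Covariances σ_ij = r_ij · s_i · s_j:
  σ(I1,I2) = 0.26 × 1.06 × 0.89 = 0.2453
  σ(I1,I3) = 0.17 × 1.06 × 1.39 = 0.2505
  σ(I1,I4) = 0.11 × 1.06 × 1.14 = 0.1329
  σ(I2,I3) = 0.21 × 0.89 × 1.39 = 0.2598
  σ(I2,I4) = 0.13 × 0.89 × 1.14 = 0.1319
  σ(I3,I4) = 0.26 × 1.39 × 1.14 = 0.4120
σ²_T = Σσ²ᵢ + 2·Σσ_ij = 5.1474 + 2 × 1.4324 = 8.0122
α = (4/3)·(1 − 5.1474/8.0122) = 0.48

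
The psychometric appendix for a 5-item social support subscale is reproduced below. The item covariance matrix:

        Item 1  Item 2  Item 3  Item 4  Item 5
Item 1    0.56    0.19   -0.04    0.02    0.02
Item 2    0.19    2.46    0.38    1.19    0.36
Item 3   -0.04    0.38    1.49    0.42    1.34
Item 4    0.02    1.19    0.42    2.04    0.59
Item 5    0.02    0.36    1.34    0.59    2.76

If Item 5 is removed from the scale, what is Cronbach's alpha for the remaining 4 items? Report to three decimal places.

α = 0.530

Remaining items: Item 1, Item 2, Item 3, Item 4 (k = 4).
Σσ²ᵢ = 0.56 + 2.46 + 1.49 + 2.04 = 6.55
Var(T) = 6.55 + 2 × 2.16 = 10.87
α (item deleted) = (4/3)·(1 − 6.55/10.87) = 0.530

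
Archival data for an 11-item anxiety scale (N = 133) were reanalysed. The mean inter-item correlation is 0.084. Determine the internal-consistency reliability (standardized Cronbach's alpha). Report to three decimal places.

standardized Cronbach's alpha = 0.502

Standardized α = k·r̄ / (1 + (k−1)·r̄) = 11 × 0.084 / (1 + 10 × 0.084)
  = 0.9240 / 1.8400 = 0.502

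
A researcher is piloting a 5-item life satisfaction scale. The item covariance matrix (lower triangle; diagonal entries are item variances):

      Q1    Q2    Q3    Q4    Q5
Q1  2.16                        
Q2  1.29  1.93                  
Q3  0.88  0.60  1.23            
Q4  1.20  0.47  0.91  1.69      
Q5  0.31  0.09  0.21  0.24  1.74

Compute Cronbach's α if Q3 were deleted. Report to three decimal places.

Cronbach's α = 0.652

Remaining items: Q1, Q2, Q4, Q5 (k = 4).
Σσᵢ² = 2.16 + 1.93 + 1.69 + 1.74 = 7.52
total variance = 7.52 + 2 × 3.60 = 14.72
α (item deleted) = (4/3)·(1 − 7.52/14.72) = 0.652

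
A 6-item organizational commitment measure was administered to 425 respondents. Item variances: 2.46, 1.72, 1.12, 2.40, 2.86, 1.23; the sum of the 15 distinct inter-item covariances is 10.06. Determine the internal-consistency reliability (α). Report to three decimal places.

Σσ²ᵢ = 2.46 + 1.72 + 1.12 + 2.40 + 2.86 + 1.23 = 11.79
Sum of distinct covariances = 10.06
σ²_total = Σσ²ᵢ + 2·Σcov = 11.79 + 2 × 10.06 = 31.91
α = (6/5)·(1 − 11.79/31.91) = 0.757

α = 0.757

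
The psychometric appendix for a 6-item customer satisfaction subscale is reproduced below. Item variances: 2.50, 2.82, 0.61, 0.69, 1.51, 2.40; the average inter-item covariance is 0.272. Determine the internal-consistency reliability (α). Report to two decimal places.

α = 0.52

Σσᵢ² = 2.50 + 2.82 + 0.61 + 0.69 + 1.51 + 2.40 = 10.53
Sum of the 15 distinct covariances = 15 × 0.272 = 4.080
σ²_T = Σσᵢ² + 2·Σcov = 10.53 + 2 × 4.080 = 18.690
α = (6/5)·(1 − 10.53/18.690) = 0.52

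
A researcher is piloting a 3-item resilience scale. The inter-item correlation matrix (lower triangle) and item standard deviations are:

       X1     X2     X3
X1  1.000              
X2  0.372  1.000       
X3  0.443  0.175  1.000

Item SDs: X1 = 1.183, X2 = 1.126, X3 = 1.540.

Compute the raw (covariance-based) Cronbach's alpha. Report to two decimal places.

Σσ²ᵢ = 1.183² + 1.126² + 1.540² = 5.0390
Covariances σ_ij = r_ij · s_i · s_j:
  σ(X1,X2) = 0.372 × 1.183 × 1.126 = 0.4955
  σ(X1,X3) = 0.443 × 1.183 × 1.540 = 0.8071
  σ(X2,X3) = 0.175 × 1.126 × 1.540 = 0.3035
σ²_T = Σσ²ᵢ + 2·Σσ_ij = 5.0390 + 2 × 1.6061 = 8.2512
α = (3/2)·(1 − 5.0390/8.2512) = 0.58

α = 0.58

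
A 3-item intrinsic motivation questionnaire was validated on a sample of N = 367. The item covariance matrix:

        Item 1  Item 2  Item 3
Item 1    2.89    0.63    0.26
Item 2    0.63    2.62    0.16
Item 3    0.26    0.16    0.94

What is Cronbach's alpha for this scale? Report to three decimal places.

ΣVar(i) = 2.89 + 2.62 + 0.94 = 6.45
Sum of the distinct covariances = 1.05
Var(T) = 6.45 + 2 × 1.05 = 8.55
α = (k/(k−1))·(1 − ΣVar(i)/Var(T)) = (3/2)·(1 − 6.45/8.55) = 0.368

α = 0.368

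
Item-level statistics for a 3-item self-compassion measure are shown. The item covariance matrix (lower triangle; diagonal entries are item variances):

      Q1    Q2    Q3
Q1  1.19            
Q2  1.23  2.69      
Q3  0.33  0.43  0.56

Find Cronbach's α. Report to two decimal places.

Cronbach's α = 0.71

ΣVar(i) = 1.19 + 2.69 + 0.56 = 4.44
Sum of the distinct covariances = 1.99
Var(T) = 4.44 + 2 × 1.99 = 8.42
α = (k/(k−1))·(1 − ΣVar(i)/Var(T)) = (3/2)·(1 − 4.44/8.42) = 0.71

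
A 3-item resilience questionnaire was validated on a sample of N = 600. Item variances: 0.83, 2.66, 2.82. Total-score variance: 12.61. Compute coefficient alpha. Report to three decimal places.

Σσᵢ² = 0.83 + 2.66 + 2.82 = 6.31
α = (k/(k−1))·(1 − Σσᵢ²/σ²_total) = (3/2)·(1 − 6.31/12.61) = 0.749

coefficient alpha = 0.749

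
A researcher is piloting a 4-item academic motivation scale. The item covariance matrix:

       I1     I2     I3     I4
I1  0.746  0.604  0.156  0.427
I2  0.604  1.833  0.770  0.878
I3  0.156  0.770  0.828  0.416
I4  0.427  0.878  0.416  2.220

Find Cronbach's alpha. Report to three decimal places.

Cronbach's alpha = 0.715

Σσ²ᵢ = 0.746 + 1.833 + 0.828 + 2.220 = 5.627
Σ_{i<j} σ_ij = 3.251
σ²_T = 5.627 + 2 × 3.251 = 12.129
α = (k/(k−1))·(1 − Σσ²ᵢ/σ²_T) = (4/3)·(1 − 5.627/12.129) = 0.715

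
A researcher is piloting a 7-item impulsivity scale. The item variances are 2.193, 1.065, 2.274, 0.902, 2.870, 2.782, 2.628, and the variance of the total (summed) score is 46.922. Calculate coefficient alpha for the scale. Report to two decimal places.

coefficient alpha = 0.80

Σσᵢ² = 2.193 + 1.065 + 2.274 + 0.902 + 2.870 + 2.782 + 2.628 = 14.714
α = (k/(k−1))·(1 − Σσᵢ²/Var(T)) = (7/6)·(1 − 14.714/46.922) = 0.80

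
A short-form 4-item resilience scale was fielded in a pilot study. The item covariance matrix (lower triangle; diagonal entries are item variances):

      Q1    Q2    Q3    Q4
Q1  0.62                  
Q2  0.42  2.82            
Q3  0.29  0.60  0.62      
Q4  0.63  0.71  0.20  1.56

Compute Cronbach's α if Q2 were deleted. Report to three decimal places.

Cronbach's α = 0.667

Remaining items: Q1, Q3, Q4 (k = 3).
Σσ²ᵢ = 0.62 + 0.62 + 1.56 = 2.80
σ²_T = 2.80 + 2 × 1.12 = 5.04
α (item deleted) = (3/2)·(1 − 2.80/5.04) = 0.667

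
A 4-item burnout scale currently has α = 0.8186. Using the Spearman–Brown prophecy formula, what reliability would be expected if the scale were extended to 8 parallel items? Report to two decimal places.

Length factor m = 8/4 = 2.0000
α' = m·α / (1 + (m−1)·α)
   = 8/4 × 0.8186 / (1 + (8/4 − 1) × 0.8186)
   = 1.6372 / 1.8186 = 0.90

predicted reliability = 0.90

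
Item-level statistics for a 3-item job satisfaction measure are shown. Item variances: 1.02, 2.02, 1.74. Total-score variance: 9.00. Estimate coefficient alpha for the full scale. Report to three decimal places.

coefficient alpha = 0.703

Σσᵢ² = 1.02 + 2.02 + 1.74 = 4.78
α = (k/(k−1))·(1 − Σσᵢ²/σ²_T) = (3/2)·(1 − 4.78/9.00) = 0.703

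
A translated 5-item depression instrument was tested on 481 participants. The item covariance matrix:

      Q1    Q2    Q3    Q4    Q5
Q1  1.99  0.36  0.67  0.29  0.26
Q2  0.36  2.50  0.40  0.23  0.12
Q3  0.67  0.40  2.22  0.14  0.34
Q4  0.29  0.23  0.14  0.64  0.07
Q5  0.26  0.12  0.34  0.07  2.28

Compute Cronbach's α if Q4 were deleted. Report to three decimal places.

α = 0.431

Remaining items: Q1, Q2, Q3, Q5 (k = 4).
Σσ²ᵢ = 1.99 + 2.50 + 2.22 + 2.28 = 8.99
Var(T) = 8.99 + 2 × 2.15 = 13.29
α (item deleted) = (4/3)·(1 − 8.99/13.29) = 0.431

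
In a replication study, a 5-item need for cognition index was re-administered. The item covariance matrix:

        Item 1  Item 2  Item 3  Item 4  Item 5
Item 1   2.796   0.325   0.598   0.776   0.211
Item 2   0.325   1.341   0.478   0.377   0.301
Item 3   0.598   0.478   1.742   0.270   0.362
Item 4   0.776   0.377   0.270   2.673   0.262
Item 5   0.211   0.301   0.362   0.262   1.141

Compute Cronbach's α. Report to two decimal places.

Σσ²ᵢ = 2.796 + 1.341 + 1.742 + 2.673 + 1.141 = 9.693
Sum of the distinct covariances = 3.960
total variance = 9.693 + 2 × 3.960 = 17.613
α = (k/(k−1))·(1 − Σσ²ᵢ/total variance) = (5/4)·(1 − 9.693/17.613) = 0.56

Cronbach's α = 0.56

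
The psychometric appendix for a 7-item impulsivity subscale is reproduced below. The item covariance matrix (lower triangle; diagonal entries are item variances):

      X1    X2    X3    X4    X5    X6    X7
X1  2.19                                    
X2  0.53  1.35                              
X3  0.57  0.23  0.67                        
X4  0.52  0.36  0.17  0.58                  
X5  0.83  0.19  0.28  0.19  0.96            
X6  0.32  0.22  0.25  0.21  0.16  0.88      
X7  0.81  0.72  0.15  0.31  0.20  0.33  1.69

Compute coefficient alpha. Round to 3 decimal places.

ΣVar(i) = 2.19 + 1.35 + 0.67 + 0.58 + 0.96 + 0.88 + 1.69 = 8.32
Σ_{i<j} σ_ij = 7.55
σ²_total = 8.32 + 2 × 7.55 = 23.42
α = (k/(k−1))·(1 − ΣVar(i)/σ²_total) = (7/6)·(1 − 8.32/23.42) = 0.752

α = 0.752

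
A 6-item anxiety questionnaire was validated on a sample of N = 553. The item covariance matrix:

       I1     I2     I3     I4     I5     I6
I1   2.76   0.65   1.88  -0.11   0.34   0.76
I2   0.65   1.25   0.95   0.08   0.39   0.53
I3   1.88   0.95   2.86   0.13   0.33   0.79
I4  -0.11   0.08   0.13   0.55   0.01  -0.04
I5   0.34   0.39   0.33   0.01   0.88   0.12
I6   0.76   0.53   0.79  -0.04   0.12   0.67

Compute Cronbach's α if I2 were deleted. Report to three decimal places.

Remaining items: I1, I3, I4, I5, I6 (k = 5).
Σσᵢ² = 2.76 + 2.86 + 0.55 + 0.88 + 0.67 = 7.72
σ²_total = 7.72 + 2 × 4.21 = 16.14
α (item deleted) = (5/4)·(1 − 7.72/16.14) = 0.652

α = 0.652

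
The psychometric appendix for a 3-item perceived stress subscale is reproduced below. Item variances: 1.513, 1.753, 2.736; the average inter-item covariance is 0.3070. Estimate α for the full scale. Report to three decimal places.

Σσ²ᵢ = 1.513 + 1.753 + 2.736 = 6.002
Sum of the 3 distinct covariances = 3 × 0.3070 = 0.9210
σ²_total = Σσ²ᵢ + 2·Σcov = 6.002 + 2 × 0.9210 = 7.8440
α = (3/2)·(1 − 6.002/7.8440) = 0.352

α = 0.352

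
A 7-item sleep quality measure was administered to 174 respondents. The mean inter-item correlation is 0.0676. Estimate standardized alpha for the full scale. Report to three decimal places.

Standardized α = k·r̄ / (1 + (k−1)·r̄) = 7 × 0.0676 / (1 + 6 × 0.0676)
  = 0.4732 / 1.4056 = 0.337

standardized alpha = 0.337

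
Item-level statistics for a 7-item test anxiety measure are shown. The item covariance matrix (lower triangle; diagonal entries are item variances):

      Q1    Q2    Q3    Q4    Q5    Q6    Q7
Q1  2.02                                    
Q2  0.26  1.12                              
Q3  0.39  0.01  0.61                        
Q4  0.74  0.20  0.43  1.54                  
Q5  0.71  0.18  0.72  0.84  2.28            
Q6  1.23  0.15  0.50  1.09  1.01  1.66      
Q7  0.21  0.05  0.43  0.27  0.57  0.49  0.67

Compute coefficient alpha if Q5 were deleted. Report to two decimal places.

coefficient alpha = 0.75

Remaining items: Q1, Q2, Q3, Q4, Q6, Q7 (k = 6).
ΣVar(i) = 2.02 + 1.12 + 0.61 + 1.54 + 1.66 + 0.67 = 7.62
σ²_total = 7.62 + 2 × 6.45 = 20.52
α (item deleted) = (6/5)·(1 − 7.62/20.52) = 0.75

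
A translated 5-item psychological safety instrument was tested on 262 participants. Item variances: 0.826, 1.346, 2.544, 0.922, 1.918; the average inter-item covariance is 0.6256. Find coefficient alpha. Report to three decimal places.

coefficient alpha = 0.779

sum of item variances = 0.826 + 1.346 + 2.544 + 0.922 + 1.918 = 7.556
Sum of the 10 distinct covariances = 10 × 0.6256 = 6.2560
σ²_T = sum of item variances + 2·Σcov = 7.556 + 2 × 6.2560 = 20.0680
α = (5/4)·(1 − 7.556/20.0680) = 0.779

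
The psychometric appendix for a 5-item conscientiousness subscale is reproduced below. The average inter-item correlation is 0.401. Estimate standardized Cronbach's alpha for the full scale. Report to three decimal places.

Standardized α = k·r̄ / (1 + (k−1)·r̄) = 5 × 0.401 / (1 + 4 × 0.401)
  = 2.0050 / 2.6040 = 0.770

α = 0.770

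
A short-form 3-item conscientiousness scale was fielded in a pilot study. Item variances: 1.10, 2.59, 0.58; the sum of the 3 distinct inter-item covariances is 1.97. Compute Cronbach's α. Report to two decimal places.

Cronbach's α = 0.72

Σσᵢ² = 1.10 + 2.59 + 0.58 = 4.27
Sum of distinct covariances = 1.97
σ²_total = Σσᵢ² + 2·Σcov = 4.27 + 2 × 1.97 = 8.21
α = (3/2)·(1 − 4.27/8.21) = 0.72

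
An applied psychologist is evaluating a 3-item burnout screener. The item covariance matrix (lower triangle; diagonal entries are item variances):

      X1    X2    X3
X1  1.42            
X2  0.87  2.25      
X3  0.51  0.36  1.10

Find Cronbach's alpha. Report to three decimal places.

Σσ²ᵢ = 1.42 + 2.25 + 1.10 = 4.77
Σ_{i<j} σ_ij = 1.74
Var(T) = 4.77 + 2 × 1.74 = 8.25
α = (k/(k−1))·(1 − Σσ²ᵢ/Var(T)) = (3/2)·(1 − 4.77/8.25) = 0.633

Cronbach's alpha = 0.633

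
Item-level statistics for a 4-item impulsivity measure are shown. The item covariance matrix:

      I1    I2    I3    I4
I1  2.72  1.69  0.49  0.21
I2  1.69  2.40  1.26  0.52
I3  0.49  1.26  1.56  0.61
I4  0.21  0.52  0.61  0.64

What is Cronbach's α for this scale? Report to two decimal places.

Cronbach's α = 0.76

sum of item variances = 2.72 + 2.40 + 1.56 + 0.64 = 7.32
Sum of the distinct covariances = 4.78
total variance = 7.32 + 2 × 4.78 = 16.88
α = (k/(k−1))·(1 − sum of item variances/total variance) = (4/3)·(1 − 7.32/16.88) = 0.76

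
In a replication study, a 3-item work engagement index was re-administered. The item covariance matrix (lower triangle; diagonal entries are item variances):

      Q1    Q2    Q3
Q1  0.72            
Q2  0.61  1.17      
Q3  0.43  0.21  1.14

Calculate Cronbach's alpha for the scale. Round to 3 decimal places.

sum of item variances = 0.72 + 1.17 + 1.14 = 3.03
Sum of off-diagonal covariances = 1.25
σ²_T = 3.03 + 2 × 1.25 = 5.53
α = (k/(k−1))·(1 − sum of item variances/σ²_T) = (3/2)·(1 − 3.03/5.53) = 0.678

α = 0.678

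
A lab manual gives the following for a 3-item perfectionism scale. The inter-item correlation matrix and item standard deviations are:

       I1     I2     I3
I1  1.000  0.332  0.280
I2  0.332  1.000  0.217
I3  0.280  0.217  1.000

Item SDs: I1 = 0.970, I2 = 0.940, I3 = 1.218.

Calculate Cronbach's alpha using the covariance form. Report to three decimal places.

Σσ²ᵢ = 0.970² + 0.940² + 1.218² = 3.3080
Covariances σ_ij = r_ij · s_i · s_j:
  σ(I1,I2) = 0.332 × 0.970 × 0.940 = 0.3027
  σ(I1,I3) = 0.280 × 0.970 × 1.218 = 0.3308
  σ(I2,I3) = 0.217 × 0.940 × 1.218 = 0.2484
σ²_T = Σσ²ᵢ + 2·Σσ_ij = 3.3080 + 2 × 0.8819 = 5.0718
α = (3/2)·(1 − 3.3080/5.0718) = 0.522

Cronbach's alpha = 0.522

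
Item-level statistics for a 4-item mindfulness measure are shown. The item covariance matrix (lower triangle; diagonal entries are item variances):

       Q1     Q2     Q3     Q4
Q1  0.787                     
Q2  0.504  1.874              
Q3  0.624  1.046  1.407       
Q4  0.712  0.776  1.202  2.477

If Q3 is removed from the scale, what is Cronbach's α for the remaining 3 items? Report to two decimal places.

Cronbach's α = 0.66

Remaining items: Q1, Q2, Q4 (k = 3).
sum of item variances = 0.787 + 1.874 + 2.477 = 5.138
σ²_total = 5.138 + 2 × 1.992 = 9.122
α (item deleted) = (3/2)·(1 − 5.138/9.122) = 0.66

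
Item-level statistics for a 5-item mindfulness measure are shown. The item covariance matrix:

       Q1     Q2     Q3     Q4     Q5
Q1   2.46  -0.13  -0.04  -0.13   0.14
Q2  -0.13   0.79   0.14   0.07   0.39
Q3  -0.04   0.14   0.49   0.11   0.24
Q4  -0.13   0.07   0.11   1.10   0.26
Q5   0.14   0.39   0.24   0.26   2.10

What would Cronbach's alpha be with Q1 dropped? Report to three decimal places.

α = 0.468

Remaining items: Q2, Q3, Q4, Q5 (k = 4).
sum of item variances = 0.79 + 0.49 + 1.10 + 2.10 = 4.48
total variance = 4.48 + 2 × 1.21 = 6.90
α (item deleted) = (4/3)·(1 − 4.48/6.90) = 0.468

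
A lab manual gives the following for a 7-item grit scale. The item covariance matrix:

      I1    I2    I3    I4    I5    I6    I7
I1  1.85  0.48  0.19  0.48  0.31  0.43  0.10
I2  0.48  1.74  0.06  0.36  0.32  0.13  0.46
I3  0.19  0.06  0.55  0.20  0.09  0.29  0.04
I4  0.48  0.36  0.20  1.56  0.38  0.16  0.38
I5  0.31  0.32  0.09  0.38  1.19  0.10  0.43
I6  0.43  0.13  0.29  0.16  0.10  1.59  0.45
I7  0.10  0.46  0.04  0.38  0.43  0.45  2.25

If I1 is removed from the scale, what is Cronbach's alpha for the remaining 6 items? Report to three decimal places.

α = 0.557

Remaining items: I2, I3, I4, I5, I6, I7 (k = 6).
Σσᵢ² = 1.74 + 0.55 + 1.56 + 1.19 + 1.59 + 2.25 = 8.88
total variance = 8.88 + 2 × 3.85 = 16.58
α (item deleted) = (6/5)·(1 − 8.88/16.58) = 0.557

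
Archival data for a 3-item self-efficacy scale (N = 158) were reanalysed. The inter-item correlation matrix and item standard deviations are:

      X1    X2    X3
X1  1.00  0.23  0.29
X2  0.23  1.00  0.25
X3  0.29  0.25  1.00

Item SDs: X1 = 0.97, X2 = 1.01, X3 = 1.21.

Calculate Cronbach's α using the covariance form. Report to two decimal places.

Σσ²ᵢ = 0.97² + 1.01² + 1.21² = 3.4251
Covariances σ_ij = r_ij · s_i · s_j:
  σ(X1,X2) = 0.23 × 0.97 × 1.01 = 0.2253
  σ(X1,X3) = 0.29 × 0.97 × 1.21 = 0.3404
  σ(X2,X3) = 0.25 × 1.01 × 1.21 = 0.3055
σ²_T = Σσ²ᵢ + 2·Σσ_ij = 3.4251 + 2 × 0.8712 = 5.1675
α = (3/2)·(1 − 3.4251/5.1675) = 0.51

α = 0.51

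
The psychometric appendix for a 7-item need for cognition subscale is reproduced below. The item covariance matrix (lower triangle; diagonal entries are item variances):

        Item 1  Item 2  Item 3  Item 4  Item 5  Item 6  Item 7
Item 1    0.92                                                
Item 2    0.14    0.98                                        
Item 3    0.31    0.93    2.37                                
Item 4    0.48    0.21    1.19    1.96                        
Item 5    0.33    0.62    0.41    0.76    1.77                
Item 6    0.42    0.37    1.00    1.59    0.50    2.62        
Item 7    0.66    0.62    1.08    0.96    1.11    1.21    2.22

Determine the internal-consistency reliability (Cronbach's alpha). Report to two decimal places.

α = 0.82

ΣVar(i) = 0.92 + 0.98 + 2.37 + 1.96 + 1.77 + 2.62 + 2.22 = 12.84
Σ_{i<j} σ_ij = 14.90
σ²_total = 12.84 + 2 × 14.90 = 42.64
α = (k/(k−1))·(1 − ΣVar(i)/σ²_total) = (7/6)·(1 − 12.84/42.64) = 0.82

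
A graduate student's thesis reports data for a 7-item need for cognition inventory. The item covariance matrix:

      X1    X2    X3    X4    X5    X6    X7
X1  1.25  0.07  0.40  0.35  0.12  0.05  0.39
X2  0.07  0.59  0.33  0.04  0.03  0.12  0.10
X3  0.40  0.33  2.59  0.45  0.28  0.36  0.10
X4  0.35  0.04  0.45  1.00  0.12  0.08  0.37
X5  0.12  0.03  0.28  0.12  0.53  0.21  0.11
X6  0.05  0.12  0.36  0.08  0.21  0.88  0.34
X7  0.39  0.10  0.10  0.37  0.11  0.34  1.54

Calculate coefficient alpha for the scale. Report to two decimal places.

α = 0.60

sum of item variances = 1.25 + 0.59 + 2.59 + 1.00 + 0.53 + 0.88 + 1.54 = 8.38
Σ_{i<j} σ_ij = 4.42
Var(T) = 8.38 + 2 × 4.42 = 17.22
α = (k/(k−1))·(1 − sum of item variances/Var(T)) = (7/6)·(1 − 8.38/17.22) = 0.60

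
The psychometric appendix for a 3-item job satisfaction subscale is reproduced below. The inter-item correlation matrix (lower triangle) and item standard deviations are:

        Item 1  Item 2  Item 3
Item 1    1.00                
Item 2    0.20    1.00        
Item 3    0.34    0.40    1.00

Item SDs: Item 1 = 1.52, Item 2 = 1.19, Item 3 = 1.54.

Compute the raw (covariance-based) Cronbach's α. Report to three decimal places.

α = 0.574

Σσ²ᵢ = 1.52² + 1.19² + 1.54² = 6.0981
Covariances σ_ij = r_ij · s_i · s_j:
  σ(Item 1,Item 2) = 0.20 × 1.52 × 1.19 = 0.3618
  σ(Item 1,Item 3) = 0.34 × 1.52 × 1.54 = 0.7959
  σ(Item 2,Item 3) = 0.40 × 1.19 × 1.54 = 0.7330
σ²_T = Σσ²ᵢ + 2·Σσ_ij = 6.0981 + 2 × 1.8907 = 9.8795
α = (3/2)·(1 − 6.0981/9.8795) = 0.574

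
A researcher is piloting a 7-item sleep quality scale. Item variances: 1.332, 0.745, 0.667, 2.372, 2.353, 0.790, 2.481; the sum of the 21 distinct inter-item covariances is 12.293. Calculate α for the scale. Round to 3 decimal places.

α = 0.812

Σσ²ᵢ = 1.332 + 0.745 + 0.667 + 2.372 + 2.353 + 0.790 + 2.481 = 10.740
Sum of distinct covariances = 12.293
σ²_total = Σσ²ᵢ + 2·Σcov = 10.740 + 2 × 12.293 = 35.326
α = (7/6)·(1 − 10.740/35.326) = 0.812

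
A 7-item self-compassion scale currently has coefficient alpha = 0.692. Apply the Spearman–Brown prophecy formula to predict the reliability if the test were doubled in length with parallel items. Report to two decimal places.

predicted reliability = 0.82

Length factor m = 2
α' = m·α / (1 + (m−1)·α)
   = 2 × 0.692 / (1 + (2 − 1) × 0.692)
   = 1.3840 / 1.6920 = 0.82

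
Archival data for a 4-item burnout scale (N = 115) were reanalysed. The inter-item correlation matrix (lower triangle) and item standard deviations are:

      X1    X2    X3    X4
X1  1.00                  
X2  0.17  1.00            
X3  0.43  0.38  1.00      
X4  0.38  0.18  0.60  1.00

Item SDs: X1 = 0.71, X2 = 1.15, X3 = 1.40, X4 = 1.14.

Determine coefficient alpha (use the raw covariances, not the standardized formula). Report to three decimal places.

α = 0.684

Σσ²ᵢ = 0.71² + 1.15² + 1.40² + 1.14² = 5.0862
Covariances σ_ij = r_ij · s_i · s_j:
  σ(X1,X2) = 0.17 × 0.71 × 1.15 = 0.1388
  σ(X1,X3) = 0.43 × 0.71 × 1.40 = 0.4274
  σ(X1,X4) = 0.38 × 0.71 × 1.14 = 0.3076
  σ(X2,X3) = 0.38 × 1.15 × 1.40 = 0.6118
  σ(X2,X4) = 0.18 × 1.15 × 1.14 = 0.2360
  σ(X3,X4) = 0.60 × 1.40 × 1.14 = 0.9576
σ²_T = Σσ²ᵢ + 2·Σσ_ij = 5.0862 + 2 × 2.6792 = 10.4446
α = (4/3)·(1 − 5.0862/10.4446) = 0.684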